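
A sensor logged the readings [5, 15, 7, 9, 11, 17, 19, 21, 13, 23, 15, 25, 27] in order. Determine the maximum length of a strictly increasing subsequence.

Track the smallest tail for each achievable length (strict):
5 → extends → [5]
15 → extends → [5, 15]
7 → replaces 15 → [5, 7]
9 → extends → [5, 7, 9]
11 → extends → [5, 7, 9, 11]
17 → extends → [5, 7, 9, 11, 17]
19 → extends → [5, 7, 9, 11, 17, 19]
21 → extends → [5, 7, 9, 11, 17, 19, 21]
13 → replaces 17 → [5, 7, 9, 11, 13, 19, 21]
23 → extends → [5, 7, 9, 11, 13, 19, 21, 23]
15 → replaces 19 → [5, 7, 9, 11, 13, 15, 21, 23]
25 → extends → [5, 7, 9, 11, 13, 15, 21, 23, 25]
27 → extends → [5, 7, 9, 11, 13, 15, 21, 23, 25, 27]
Ten tails, so the longest strictly increasing subsequence has length 10 (e.g. 5, 7, 9, 11, 17, 19, 21, 23, 25, 27).

10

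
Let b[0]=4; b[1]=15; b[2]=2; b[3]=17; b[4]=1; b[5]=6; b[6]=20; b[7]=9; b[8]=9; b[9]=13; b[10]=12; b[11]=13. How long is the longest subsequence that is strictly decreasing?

Negate each value so 'decreasing' becomes 'increasing', then run patience tails on the negated sequence:
-4 → extends → [-4]
-15 → replaces -4 → [-15]
-2 → extends → [-15, -2]
-17 → replaces -15 → [-17, -2]
-1 → extends → [-17, -2, -1]
-6 → replaces -2 → [-17, -6, -1]
-20 → replaces -17 → [-20, -6, -1]
-9 → replaces -6 → [-20, -9, -1]
-9 → already a tail → [-20, -9, -1]
-13 → replaces -9 → [-20, -13, -1]
-12 → replaces -1 → [-20, -13, -12]
-13 → already a tail → [-20, -13, -12]
Three tails, so the longest strictly decreasing subsequence of the original has length 3.

3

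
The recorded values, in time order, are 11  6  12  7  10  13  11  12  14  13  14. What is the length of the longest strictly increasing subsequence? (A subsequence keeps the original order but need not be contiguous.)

Track the smallest tail for each achievable length (strict):
11 → extends → [11]
6 → replaces 11 → [6]
12 → extends → [6, 12]
7 → replaces 12 → [6, 7]
10 → extends → [6, 7, 10]
13 → extends → [6, 7, 10, 13]
11 → replaces 13 → [6, 7, 10, 11]
12 → extends → [6, 7, 10, 11, 12]
14 → extends → [6, 7, 10, 11, 12, 14]
13 → replaces 14 → [6, 7, 10, 11, 12, 13]
14 → extends → [6, 7, 10, 11, 12, 13, 14]
Seven tails, so the longest strictly increasing subsequence has length 7 (e.g. 6, 7, 10, 11, 12, 13, 14).

7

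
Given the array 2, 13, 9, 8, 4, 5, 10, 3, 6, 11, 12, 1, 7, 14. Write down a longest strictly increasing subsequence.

Patience tails give the LIS length; then backtrack through the dp parents:
2 → extends → [2]
13 → extends → [2, 13]
9 → replaces 13 → [2, 9]
8 → replaces 9 → [2, 8]
4 → replaces 8 → [2, 4]
5 → extends → [2, 4, 5]
10 → extends → [2, 4, 5, 10]
3 → replaces 4 → [2, 3, 5, 10]
6 → replaces 10 → [2, 3, 5, 6]
11 → extends → [2, 3, 5, 6, 11]
12 → extends → [2, 3, 5, 6, 11, 12]
1 → replaces 2 → [1, 3, 5, 6, 11, 12]
7 → replaces 11 → [1, 3, 5, 6, 7, 12]
14 → extends → [1, 3, 5, 6, 7, 12, 14]
Length 7; one witness is 2, 4, 5, 10, 11, 12, 14.

2, 4, 5, 10, 11, 12, 14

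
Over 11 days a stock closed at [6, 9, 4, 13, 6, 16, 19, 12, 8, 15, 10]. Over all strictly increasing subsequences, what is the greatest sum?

Let S[i] be the best sum of a strictly increasing subsequence ending at i:
i:      1  2  3  4  5  6  7  8  9 10 11
a[i]:   6  9  4 13  6 16 19 12  8 15 10
S:      6 15  4 28 10 44 63 27 18 43 28
Maximum is 63 (e.g. 6 + 9 + 13 + 16 + 19).

63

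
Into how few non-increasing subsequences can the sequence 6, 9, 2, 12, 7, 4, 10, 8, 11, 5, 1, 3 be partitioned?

The minimum number of non-increasing subsequences covering a sequence equals the length of its longest strictly increasing subsequence.
LIS length is 4 (e.g. 6, 9, 10, 11), so 4 piles are needed.

4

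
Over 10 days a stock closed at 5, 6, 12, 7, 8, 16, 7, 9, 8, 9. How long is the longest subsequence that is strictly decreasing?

Let dp[i] be the longest strictly decreasing subsequence ending at i:
i:      1  2  3  4  5  6  7  8  9 10
a[i]:   5  6 12  7  8 16  7  9  8  9
dp:     1  1  1  2  2  1  3  2  3  2
Maximum is 3.

3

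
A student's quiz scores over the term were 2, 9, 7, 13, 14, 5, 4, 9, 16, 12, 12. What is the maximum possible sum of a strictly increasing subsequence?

Let S[i] be the best sum of a strictly increasing subsequence ending at i:
i:      1  2  3  4  5  6  7  8  9 10 11
a[i]:   2  9  7 13 14  5  4  9 16 12 12
S:      2 11  9 24 38  7  6 18 54 30 30
Maximum is 54 (e.g. 2 + 9 + 13 + 14 + 16).

54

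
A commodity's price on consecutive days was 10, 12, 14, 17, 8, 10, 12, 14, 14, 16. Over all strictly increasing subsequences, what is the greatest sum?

60

Let S[i] be the best sum of a strictly increasing subsequence ending at i:
i:      1  2  3  4  5  6  7  8  9 10
a[i]:  10 12 14 17  8 10 12 14 14 16
S:     10 22 36 53  8 18 30 44 44 60
Maximum is 60 (e.g. 8 + 10 + 12 + 14 + 16).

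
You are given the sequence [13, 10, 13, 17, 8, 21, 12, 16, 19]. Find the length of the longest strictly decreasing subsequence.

Let dp[i] be the longest strictly decreasing subsequence ending at i:
i:      1  2  3  4  5  6  7  8  9
a[i]:  13 10 13 17  8 21 12 16 19
dp:     1  2  1  1  3  1  2  2  2
Maximum is 3.

3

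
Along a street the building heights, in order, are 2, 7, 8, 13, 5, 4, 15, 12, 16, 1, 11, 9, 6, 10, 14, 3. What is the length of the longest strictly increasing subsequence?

Track the smallest tail for each achievable length (strict):
2 → extends → [2]
7 → extends → [2, 7]
8 → extends → [2, 7, 8]
13 → extends → [2, 7, 8, 13]
5 → replaces 7 → [2, 5, 8, 13]
4 → replaces 5 → [2, 4, 8, 13]
15 → extends → [2, 4, 8, 13, 15]
12 → replaces 13 → [2, 4, 8, 12, 15]
16 → extends → [2, 4, 8, 12, 15, 16]
1 → replaces 2 → [1, 4, 8, 12, 15, 16]
11 → replaces 12 → [1, 4, 8, 11, 15, 16]
9 → replaces 11 → [1, 4, 8, 9, 15, 16]
6 → replaces 8 → [1, 4, 6, 9, 15, 16]
10 → replaces 15 → [1, 4, 6, 9, 10, 16]
14 → replaces 16 → [1, 4, 6, 9, 10, 14]
3 → replaces 4 → [1, 3, 6, 9, 10, 14]
Six tails, so the longest strictly increasing subsequence has length 6 (e.g. 2, 7, 8, 13, 15, 16).

6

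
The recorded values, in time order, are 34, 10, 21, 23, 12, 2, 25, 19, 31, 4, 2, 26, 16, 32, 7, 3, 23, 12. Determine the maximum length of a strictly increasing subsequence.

6

Let dp[i] be the length of the longest such subsequence ending at index i:
i:      1  2  3  4  5  6  7  8  9 10 11 12 13 14 15 16 17 18
a[i]:  34 10 21 23 12  2 25 19 31  4  2 26 16 32  7  3 23 12
dp:     1  1  2  3  2  1  4  3  5  2  1  5  3  6  3  2  4  4
Maximum dp value is 6.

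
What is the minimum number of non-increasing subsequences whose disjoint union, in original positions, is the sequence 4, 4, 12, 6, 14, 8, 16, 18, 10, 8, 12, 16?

6

The minimum number of non-increasing subsequences covering a sequence equals the length of its longest strictly increasing subsequence.
LIS length is 6 (e.g. 4, 6, 8, 10, 12, 16), so 6 piles are needed.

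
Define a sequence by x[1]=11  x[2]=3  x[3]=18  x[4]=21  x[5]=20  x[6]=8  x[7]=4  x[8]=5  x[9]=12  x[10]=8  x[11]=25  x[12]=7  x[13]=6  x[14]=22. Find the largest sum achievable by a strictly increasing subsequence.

Let S[i] be the best sum of a strictly increasing subsequence ending at i:
i:      1  2  3  4  5  6  7  8  9 10 11 12 13 14
x[i]:  11  3 18 21 20  8  4  5 12  8 25  7  6 22
S:     11  3 29 50 49 11  7 12 24 20 75 19 18 72
Maximum is 75 (e.g. 11 + 18 + 21 + 25).

75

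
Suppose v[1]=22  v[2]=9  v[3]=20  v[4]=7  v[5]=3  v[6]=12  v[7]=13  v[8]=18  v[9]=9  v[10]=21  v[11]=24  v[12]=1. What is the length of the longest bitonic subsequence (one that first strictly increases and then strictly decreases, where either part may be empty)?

7

inc[i] = longest strictly increasing subsequence ending at i; dec[i] = longest strictly decreasing subsequence starting at i:
i:      1  2  3  4  5  6  7  8  9 10 11 12
v[i]:  22  9 20  7  3 12 13 18  9 21 24  1
inc:    1  1  2  1  1  2  3  4  2  5  6  1
dec:    5  4  4  3  2  3  3  3  2  2  2  1
Best peak at i=11 (value 24): inc=6, dec=2, length 6+2−1 = 7.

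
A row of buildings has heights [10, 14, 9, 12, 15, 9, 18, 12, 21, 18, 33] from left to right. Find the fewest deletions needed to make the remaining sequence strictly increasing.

5

Fewest deletions = n − (longest strictly increasing subsequence).
i:      1  2  3  4  5  6  7  8  9 10 11
a[i]:  10 14  9 12 15  9 18 12 21 18 33
dp:     1  2  1  2  3  1  4  2  5  4  6
max dp = 6, so deletions = 11 − 6 = 5.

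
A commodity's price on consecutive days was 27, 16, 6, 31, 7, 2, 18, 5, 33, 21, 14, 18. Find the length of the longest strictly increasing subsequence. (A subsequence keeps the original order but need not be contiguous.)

Track the smallest tail for each achievable length (strict):
27 → extends → [27]
16 → replaces 27 → [16]
6 → replaces 16 → [6]
31 → extends → [6, 31]
7 → replaces 31 → [6, 7]
2 → replaces 6 → [2, 7]
18 → extends → [2, 7, 18]
5 → replaces 7 → [2, 5, 18]
33 → extends → [2, 5, 18, 33]
21 → replaces 33 → [2, 5, 18, 21]
14 → replaces 18 → [2, 5, 14, 21]
18 → replaces 21 → [2, 5, 14, 18]
Four tails, so the longest strictly increasing subsequence has length 4 (e.g. 6, 7, 18, 33).

4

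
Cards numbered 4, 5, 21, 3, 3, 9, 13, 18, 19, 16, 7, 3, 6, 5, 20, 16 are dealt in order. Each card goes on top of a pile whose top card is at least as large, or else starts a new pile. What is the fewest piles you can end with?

Place each on the leftmost legal pile:
4 → new pile 1 (tops now [4])
5 → new pile 2 (tops now [4, 5])
21 → new pile 3 (tops now [4, 5, 21])
3 → pile 1 (tops now [3, 5, 21])
3 → pile 1 (tops now [3, 5, 21])
9 → pile 3 (tops now [3, 5, 9])
13 → new pile 4 (tops now [3, 5, 9, 13])
18 → new pile 5 (tops now [3, 5, 9, 13, 18])
19 → new pile 6 (tops now [3, 5, 9, 13, 18, 19])
16 → pile 5 (tops now [3, 5, 9, 13, 16, 19])
7 → pile 3 (tops now [3, 5, 7, 13, 16, 19])
3 → pile 1 (tops now [3, 5, 7, 13, 16, 19])
6 → pile 3 (tops now [3, 5, 6, 13, 16, 19])
5 → pile 2 (tops now [3, 5, 6, 13, 16, 19])
20 → new pile 7 (tops now [3, 5, 6, 13, 16, 19, 20])
16 → pile 5 (tops now [3, 5, 6, 13, 16, 19, 20])
Seven piles.

7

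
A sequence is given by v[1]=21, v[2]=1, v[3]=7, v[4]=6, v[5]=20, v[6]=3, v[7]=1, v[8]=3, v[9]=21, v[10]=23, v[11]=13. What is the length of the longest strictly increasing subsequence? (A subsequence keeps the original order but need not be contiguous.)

5

Track the smallest tail for each achievable length (strict):
21 → extends → [21]
1 → replaces 21 → [1]
7 → extends → [1, 7]
6 → replaces 7 → [1, 6]
20 → extends → [1, 6, 20]
3 → replaces 6 → [1, 3, 20]
1 → already a tail → [1, 3, 20]
3 → already a tail → [1, 3, 20]
21 → extends → [1, 3, 20, 21]
23 → extends → [1, 3, 20, 21, 23]
13 → replaces 20 → [1, 3, 13, 21, 23]
Five tails, so the longest strictly increasing subsequence has length 5 (e.g. 1, 7, 20, 21, 23).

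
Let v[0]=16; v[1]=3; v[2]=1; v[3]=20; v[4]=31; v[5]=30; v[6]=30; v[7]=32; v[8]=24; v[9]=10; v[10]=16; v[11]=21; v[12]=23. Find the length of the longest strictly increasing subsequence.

Track the smallest tail for each achievable length (strict):
16 → extends → [16]
3 → replaces 16 → [3]
1 → replaces 3 → [1]
20 → extends → [1, 20]
31 → extends → [1, 20, 31]
30 → replaces 31 → [1, 20, 30]
30 → already a tail → [1, 20, 30]
32 → extends → [1, 20, 30, 32]
24 → replaces 30 → [1, 20, 24, 32]
10 → replaces 20 → [1, 10, 24, 32]
16 → replaces 24 → [1, 10, 16, 32]
21 → replaces 32 → [1, 10, 16, 21]
23 → extends → [1, 10, 16, 21, 23]
Five tails, so the longest strictly increasing subsequence has length 5 (e.g. 3, 10, 16, 21, 23).

5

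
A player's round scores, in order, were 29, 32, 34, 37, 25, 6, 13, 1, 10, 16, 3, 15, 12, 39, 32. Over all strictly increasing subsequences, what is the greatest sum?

171

Let S[i] be the best sum of a strictly increasing subsequence ending at i:
i:       1   2   3   4   5   6   7   8   9  10  11  12  13  14  15
a[i]:   29  32  34  37  25   6  13   1  10  16   3  15  12  39  32
S:      29  61  95 132  25   6  19   1  16  35   4  34  28 171  67
Maximum is 171 (e.g. 29 + 32 + 34 + 37 + 39).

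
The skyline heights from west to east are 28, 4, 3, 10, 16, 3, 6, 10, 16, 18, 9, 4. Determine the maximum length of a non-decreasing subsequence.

6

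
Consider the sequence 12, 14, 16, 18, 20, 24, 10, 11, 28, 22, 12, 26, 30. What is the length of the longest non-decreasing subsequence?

8

Track the smallest tail for each achievable length (allowing ties):
12 → extends → [12]
14 → extends → [12, 14]
16 → extends → [12, 14, 16]
18 → extends → [12, 14, 16, 18]
20 → extends → [12, 14, 16, 18, 20]
24 → extends → [12, 14, 16, 18, 20, 24]
10 → replaces 12 → [10, 14, 16, 18, 20, 24]
11 → replaces 14 → [10, 11, 16, 18, 20, 24]
28 → extends → [10, 11, 16, 18, 20, 24, 28]
22 → replaces 24 → [10, 11, 16, 18, 20, 22, 28]
12 → replaces 16 → [10, 11, 12, 18, 20, 22, 28]
26 → replaces 28 → [10, 11, 12, 18, 20, 22, 26]
30 → extends → [10, 11, 12, 18, 20, 22, 26, 30]
Eight tails, so the longest non-decreasing subsequence has length 8 (e.g. 12, 14, 16, 18, 20, 24, 28, 30).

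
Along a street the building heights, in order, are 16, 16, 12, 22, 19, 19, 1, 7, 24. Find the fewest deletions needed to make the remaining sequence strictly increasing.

Fewest deletions = n − (longest strictly increasing subsequence).
i:      1  2  3  4  5  6  7  8  9
a[i]:  16 16 12 22 19 19  1  7 24
dp:     1  1  1  2  2  2  1  2  3
max dp = 3, so deletions = 9 − 3 = 6.

6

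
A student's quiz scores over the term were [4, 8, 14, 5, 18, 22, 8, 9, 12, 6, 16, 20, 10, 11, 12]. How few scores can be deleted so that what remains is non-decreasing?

Fewest deletions = n − (longest non-decreasing subsequence).
Patience tails:
4 → extends → [4]
8 → extends → [4, 8]
14 → extends → [4, 8, 14]
5 → replaces 8 → [4, 5, 14]
18 → extends → [4, 5, 14, 18]
22 → extends → [4, 5, 14, 18, 22]
8 → replaces 14 → [4, 5, 8, 18, 22]
9 → replaces 18 → [4, 5, 8, 9, 22]
12 → replaces 22 → [4, 5, 8, 9, 12]
6 → replaces 8 → [4, 5, 6, 9, 12]
16 → extends → [4, 5, 6, 9, 12, 16]
20 → extends → [4, 5, 6, 9, 12, 16, 20]
10 → replaces 12 → [4, 5, 6, 9, 10, 16, 20]
11 → replaces 16 → [4, 5, 6, 9, 10, 11, 20]
12 → replaces 20 → [4, 5, 6, 9, 10, 11, 12]
Longest non-decreasing subsequence has length 7, so deletions = 15 − 7 = 8.

8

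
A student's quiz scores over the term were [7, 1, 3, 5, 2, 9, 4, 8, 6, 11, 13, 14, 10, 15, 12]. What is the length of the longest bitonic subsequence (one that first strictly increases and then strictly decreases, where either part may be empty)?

inc[i] = longest strictly increasing subsequence ending at i; dec[i] = longest strictly decreasing subsequence starting at i:
i:      1  2  3  4  5  6  7  8  9 10 11 12 13 14 15
a[i]:   7  1  3  5  2  9  4  8  6 11 13 14 10 15 12
inc:    1  1  2  3  2  4  3  4  4  5  6  7  5  8  6
dec:    3  1  2  2  1  3  1  2  1  2  2  2  1  2  1
Best peak at i=14 (value 15): inc=8, dec=2, length 8+2−1 = 9.

9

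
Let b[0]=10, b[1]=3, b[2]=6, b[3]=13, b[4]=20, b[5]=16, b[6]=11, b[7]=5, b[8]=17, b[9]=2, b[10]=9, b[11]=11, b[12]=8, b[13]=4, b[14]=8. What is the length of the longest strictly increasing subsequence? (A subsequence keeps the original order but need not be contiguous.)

5

Track the smallest tail for each achievable length (strict):
10 → extends → [10]
3 → replaces 10 → [3]
6 → extends → [3, 6]
13 → extends → [3, 6, 13]
20 → extends → [3, 6, 13, 20]
16 → replaces 20 → [3, 6, 13, 16]
11 → replaces 13 → [3, 6, 11, 16]
5 → replaces 6 → [3, 5, 11, 16]
17 → extends → [3, 5, 11, 16, 17]
2 → replaces 3 → [2, 5, 11, 16, 17]
9 → replaces 11 → [2, 5, 9, 16, 17]
11 → replaces 16 → [2, 5, 9, 11, 17]
8 → replaces 9 → [2, 5, 8, 11, 17]
4 → replaces 5 → [2, 4, 8, 11, 17]
8 → already a tail → [2, 4, 8, 11, 17]
Five tails, so the longest strictly increasing subsequence has length 5 (e.g. 3, 6, 13, 16, 17).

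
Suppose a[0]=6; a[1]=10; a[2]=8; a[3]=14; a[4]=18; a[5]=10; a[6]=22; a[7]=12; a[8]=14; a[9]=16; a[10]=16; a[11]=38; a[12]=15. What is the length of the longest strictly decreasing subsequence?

3

Negate each value so 'decreasing' becomes 'increasing', then run patience tails on the negated sequence:
-6 → extends → [-6]
-10 → replaces -6 → [-10]
-8 → extends → [-10, -8]
-14 → replaces -10 → [-14, -8]
-18 → replaces -14 → [-18, -8]
-10 → replaces -8 → [-18, -10]
-22 → replaces -18 → [-22, -10]
-12 → replaces -10 → [-22, -12]
-14 → replaces -12 → [-22, -14]
-16 → replaces -14 → [-22, -16]
-16 → already a tail → [-22, -16]
-38 → replaces -22 → [-38, -16]
-15 → extends → [-38, -16, -15]
Three tails, so the longest strictly decreasing subsequence of the original has length 3.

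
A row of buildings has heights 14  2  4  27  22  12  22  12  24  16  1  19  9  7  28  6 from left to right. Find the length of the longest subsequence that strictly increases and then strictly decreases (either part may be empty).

inc[i] = longest strictly increasing subsequence ending at i; dec[i] = longest strictly decreasing subsequence starting at i:
i:      1  2  3  4  5  6  7  8  9 10 11 12 13 14 15 16
a[i]:  14  2  4 27 22 12 22 12 24 16  1 19  9  7 28  6
inc:    1  1  2  3  3  3  4  3  5  4  1  5  3  3  6  3
dec:    5  2  2  6  5  4  5  4  5  4  1  4  3  2  2  1
Best peak at i=9 (value 24): inc=5, dec=5, length 5+5−1 = 9.

9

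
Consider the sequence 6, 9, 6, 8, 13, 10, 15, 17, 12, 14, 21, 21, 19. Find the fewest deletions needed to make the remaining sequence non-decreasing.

5

Fewest deletions = n − (longest non-decreasing subsequence).
i:      1  2  3  4  5  6  7  8  9 10 11 12 13
a[i]:   6  9  6  8 13 10 15 17 12 14 21 21 19
dp:     1  2  2  3  4  4  5  6  5  6  7  8  7
max dp = 8, so deletions = 13 − 8 = 5.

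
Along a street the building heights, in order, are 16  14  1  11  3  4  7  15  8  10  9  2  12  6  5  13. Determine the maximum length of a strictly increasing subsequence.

8

Track the smallest tail for each achievable length (strict):
16 → extends → [16]
14 → replaces 16 → [14]
1 → replaces 14 → [1]
11 → extends → [1, 11]
3 → replaces 11 → [1, 3]
4 → extends → [1, 3, 4]
7 → extends → [1, 3, 4, 7]
15 → extends → [1, 3, 4, 7, 15]
8 → replaces 15 → [1, 3, 4, 7, 8]
10 → extends → [1, 3, 4, 7, 8, 10]
9 → replaces 10 → [1, 3, 4, 7, 8, 9]
2 → replaces 3 → [1, 2, 4, 7, 8, 9]
12 → extends → [1, 2, 4, 7, 8, 9, 12]
6 → replaces 7 → [1, 2, 4, 6, 8, 9, 12]
5 → replaces 6 → [1, 2, 4, 5, 8, 9, 12]
13 → extends → [1, 2, 4, 5, 8, 9, 12, 13]
Eight tails, so the longest strictly increasing subsequence has length 8 (e.g. 1, 3, 4, 7, 8, 10, 12, 13).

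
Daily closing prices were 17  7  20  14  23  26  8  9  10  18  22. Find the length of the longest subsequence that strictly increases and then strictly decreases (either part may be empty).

inc[i] = longest strictly increasing subsequence ending at i; dec[i] = longest strictly decreasing subsequence starting at i:
i:      1  2  3  4  5  6  7  8  9 10 11
a[i]:  17  7 20 14 23 26  8  9 10 18 22
inc:    1  1  2  2  3  4  2  3  4  5  6
dec:    3  1  3  2  2  2  1  1  1  1  1
Best peak at i=11 (value 22): inc=6, dec=1, length 6+1−1 = 6.

6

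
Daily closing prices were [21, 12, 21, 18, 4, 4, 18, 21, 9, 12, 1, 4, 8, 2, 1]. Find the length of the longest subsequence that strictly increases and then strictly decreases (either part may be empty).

7

inc[i] = longest strictly increasing subsequence ending at i; dec[i] = longest strictly decreasing subsequence starting at i:
i:      1  2  3  4  5  6  7  8  9 10 11 12 13 14 15
a[i]:  21 12 21 18  4  4 18 21  9 12  1  4  8  2  1
inc:    1  1  2  2  1  1  2  3  2  3  1  2  3  2  1
dec:    6  5  6  5  3  3  5  5  4  4  1  3  3  2  1
Best peak at i=3 (value 21): inc=2, dec=6, length 2+6−1 = 7.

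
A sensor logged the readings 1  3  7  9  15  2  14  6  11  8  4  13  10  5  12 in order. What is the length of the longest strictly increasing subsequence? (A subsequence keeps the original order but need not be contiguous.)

6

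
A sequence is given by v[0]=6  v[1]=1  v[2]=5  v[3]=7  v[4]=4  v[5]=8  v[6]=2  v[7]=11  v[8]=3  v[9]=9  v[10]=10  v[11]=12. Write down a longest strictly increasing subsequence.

Patience tails give the LIS length; then backtrack through the dp parents:
6 → extends → [6]
1 → replaces 6 → [1]
5 → extends → [1, 5]
7 → extends → [1, 5, 7]
4 → replaces 5 → [1, 4, 7]
8 → extends → [1, 4, 7, 8]
2 → replaces 4 → [1, 2, 7, 8]
11 → extends → [1, 2, 7, 8, 11]
3 → replaces 7 → [1, 2, 3, 8, 11]
9 → replaces 11 → [1, 2, 3, 8, 9]
10 → extends → [1, 2, 3, 8, 9, 10]
12 → extends → [1, 2, 3, 8, 9, 10, 12]
Length 7; one witness is 1, 5, 7, 8, 9, 10, 12.

1, 5, 7, 8, 9, 10, 12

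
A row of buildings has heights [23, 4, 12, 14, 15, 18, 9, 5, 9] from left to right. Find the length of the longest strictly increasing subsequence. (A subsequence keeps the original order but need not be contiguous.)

Let dp[i] be the length of the longest such subsequence ending at index i:
i:      1  2  3  4  5  6  7  8  9
a[i]:  23  4 12 14 15 18  9  5  9
dp:     1  1  2  3  4  5  2  2  3
Maximum dp value is 5.

5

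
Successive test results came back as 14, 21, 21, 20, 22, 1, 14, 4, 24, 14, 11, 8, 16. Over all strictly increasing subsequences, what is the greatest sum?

81

Let S[i] be the best sum of a strictly increasing subsequence ending at i:
i:      1  2  3  4  5  6  7  8  9 10 11 12 13
a[i]:  14 21 21 20 22  1 14  4 24 14 11  8 16
S:     14 35 35 34 57  1 15  5 81 19 16 13 35
Maximum is 81 (e.g. 14 + 21 + 22 + 24).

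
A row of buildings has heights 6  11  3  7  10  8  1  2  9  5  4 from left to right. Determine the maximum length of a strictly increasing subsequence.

4

Track the smallest tail for each achievable length (strict):
6 → extends → [6]
11 → extends → [6, 11]
3 → replaces 6 → [3, 11]
7 → replaces 11 → [3, 7]
10 → extends → [3, 7, 10]
8 → replaces 10 → [3, 7, 8]
1 → replaces 3 → [1, 7, 8]
2 → replaces 7 → [1, 2, 8]
9 → extends → [1, 2, 8, 9]
5 → replaces 8 → [1, 2, 5, 9]
4 → replaces 5 → [1, 2, 4, 9]
Four tails, so the longest strictly increasing subsequence has length 4 (e.g. 6, 7, 8, 9).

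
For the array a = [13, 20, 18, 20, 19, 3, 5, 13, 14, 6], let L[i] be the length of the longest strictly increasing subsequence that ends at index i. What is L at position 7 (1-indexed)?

dp[i] = 1 + max{dp[j] : j<i, a[j]<a[i]} (or 1 if no such j):
i:      1  2  3  4  5  6  7  8  9 10
a[i]:  13 20 18 20 19  3  5 13 14  6
dp:     1  2  2  3  3  1  2  3  4  3
At index 7 the value is 2.

2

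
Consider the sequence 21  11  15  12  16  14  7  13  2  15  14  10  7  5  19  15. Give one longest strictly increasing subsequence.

11, 12, 14, 15, 19

Patience tails give the LIS length; then backtrack through the dp parents:
21 → extends → [21]
11 → replaces 21 → [11]
15 → extends → [11, 15]
12 → replaces 15 → [11, 12]
16 → extends → [11, 12, 16]
14 → replaces 16 → [11, 12, 14]
7 → replaces 11 → [7, 12, 14]
13 → replaces 14 → [7, 12, 13]
2 → replaces 7 → [2, 12, 13]
15 → extends → [2, 12, 13, 15]
14 → replaces 15 → [2, 12, 13, 14]
10 → replaces 12 → [2, 10, 13, 14]
7 → replaces 10 → [2, 7, 13, 14]
5 → replaces 7 → [2, 5, 13, 14]
19 → extends → [2, 5, 13, 14, 19]
15 → replaces 19 → [2, 5, 13, 14, 15]
Length 5; one witness is 11, 12, 14, 15, 19.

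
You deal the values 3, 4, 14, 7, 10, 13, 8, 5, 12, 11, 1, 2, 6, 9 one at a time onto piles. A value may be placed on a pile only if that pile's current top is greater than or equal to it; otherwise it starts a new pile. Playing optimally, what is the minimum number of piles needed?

Place each on the leftmost legal pile:
3 → new pile 1 (tops now [3])
4 → new pile 2 (tops now [3, 4])
14 → new pile 3 (tops now [3, 4, 14])
7 → pile 3 (tops now [3, 4, 7])
10 → new pile 4 (tops now [3, 4, 7, 10])
13 → new pile 5 (tops now [3, 4, 7, 10, 13])
8 → pile 4 (tops now [3, 4, 7, 8, 13])
5 → pile 3 (tops now [3, 4, 5, 8, 13])
12 → pile 5 (tops now [3, 4, 5, 8, 12])
11 → pile 5 (tops now [3, 4, 5, 8, 11])
1 → pile 1 (tops now [1, 4, 5, 8, 11])
2 → pile 2 (tops now [1, 2, 5, 8, 11])
6 → pile 4 (tops now [1, 2, 5, 6, 11])
9 → pile 5 (tops now [1, 2, 5, 6, 9])
Five piles.

5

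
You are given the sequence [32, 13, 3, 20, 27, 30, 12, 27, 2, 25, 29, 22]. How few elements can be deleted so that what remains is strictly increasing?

Fewest deletions = n − (longest strictly increasing subsequence).
i:      1  2  3  4  5  6  7  8  9 10 11 12
a[i]:  32 13  3 20 27 30 12 27  2 25 29 22
dp:     1  1  1  2  3  4  2  3  1  3  4  3
max dp = 4, so deletions = 12 − 4 = 8.

8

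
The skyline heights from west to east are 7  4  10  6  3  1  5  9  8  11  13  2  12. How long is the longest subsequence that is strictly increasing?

5

Let dp[i] be the length of the longest such subsequence ending at index i:
i:      1  2  3  4  5  6  7  8  9 10 11 12 13
a[i]:   7  4 10  6  3  1  5  9  8 11 13  2 12
dp:     1  1  2  2  1  1  2  3  3  4  5  2  5
Maximum dp value is 5.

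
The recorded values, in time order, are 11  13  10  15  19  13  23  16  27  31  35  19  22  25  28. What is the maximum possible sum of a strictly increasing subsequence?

174

Let S[i] be the best sum of a strictly increasing subsequence ending at i:
i:       1   2   3   4   5   6   7   8   9  10  11  12  13  14  15
a[i]:   11  13  10  15  19  13  23  16  27  31  35  19  22  25  28
S:      11  24  10  39  58  24  81  55 108 139 174  74  96 121 149
Maximum is 174 (e.g. 11 + 13 + 15 + 19 + 23 + 27 + 31 + 35).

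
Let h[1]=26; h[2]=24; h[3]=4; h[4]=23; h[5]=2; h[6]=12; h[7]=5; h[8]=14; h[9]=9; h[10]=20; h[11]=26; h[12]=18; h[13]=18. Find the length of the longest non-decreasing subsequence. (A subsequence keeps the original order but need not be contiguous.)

Track the smallest tail for each achievable length (allowing ties):
26 → extends → [26]
24 → replaces 26 → [24]
4 → replaces 24 → [4]
23 → extends → [4, 23]
2 → replaces 4 → [2, 23]
12 → replaces 23 → [2, 12]
5 → replaces 12 → [2, 5]
14 → extends → [2, 5, 14]
9 → replaces 14 → [2, 5, 9]
20 → extends → [2, 5, 9, 20]
26 → extends → [2, 5, 9, 20, 26]
18 → replaces 20 → [2, 5, 9, 18, 26]
18 → replaces 26 → [2, 5, 9, 18, 18]
Five tails, so the longest non-decreasing subsequence has length 5 (e.g. 4, 12, 14, 20, 26).

5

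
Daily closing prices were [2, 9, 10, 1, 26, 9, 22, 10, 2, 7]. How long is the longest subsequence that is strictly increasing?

4

Let dp[i] be the length of the longest such subsequence ending at index i:
i:      1  2  3  4  5  6  7  8  9 10
a[i]:   2  9 10  1 26  9 22 10  2  7
dp:     1  2  3  1  4  2  4  3  2  3
Maximum dp value is 4.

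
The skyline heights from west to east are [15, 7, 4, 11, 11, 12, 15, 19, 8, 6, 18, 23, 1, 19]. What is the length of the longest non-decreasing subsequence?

7

Let dp[i] be the length of the longest such subsequence ending at index i:
i:      1  2  3  4  5  6  7  8  9 10 11 12 13 14
a[i]:  15  7  4 11 11 12 15 19  8  6 18 23  1 19
dp:     1  1  1  2  3  4  5  6  2  2  6  7  1  7
Maximum dp value is 7.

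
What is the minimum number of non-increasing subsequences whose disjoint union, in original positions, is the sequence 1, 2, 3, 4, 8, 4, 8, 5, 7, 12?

7

Place each on the leftmost legal pile:
1 → new pile 1 (tops now [1])
2 → new pile 2 (tops now [1, 2])
3 → new pile 3 (tops now [1, 2, 3])
4 → new pile 4 (tops now [1, 2, 3, 4])
8 → new pile 5 (tops now [1, 2, 3, 4, 8])
4 → pile 4 (tops now [1, 2, 3, 4, 8])
8 → pile 5 (tops now [1, 2, 3, 4, 8])
5 → pile 5 (tops now [1, 2, 3, 4, 5])
7 → new pile 6 (tops now [1, 2, 3, 4, 5, 7])
12 → new pile 7 (tops now [1, 2, 3, 4, 5, 7, 12])
Seven piles.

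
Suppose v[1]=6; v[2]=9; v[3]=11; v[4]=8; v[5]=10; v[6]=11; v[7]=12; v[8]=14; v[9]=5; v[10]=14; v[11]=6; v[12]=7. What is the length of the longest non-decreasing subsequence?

Track the smallest tail for each achievable length (allowing ties):
6 → extends → [6]
9 → extends → [6, 9]
11 → extends → [6, 9, 11]
8 → replaces 9 → [6, 8, 11]
10 → replaces 11 → [6, 8, 10]
11 → extends → [6, 8, 10, 11]
12 → extends → [6, 8, 10, 11, 12]
14 → extends → [6, 8, 10, 11, 12, 14]
5 → replaces 6 → [5, 8, 10, 11, 12, 14]
14 → extends → [5, 8, 10, 11, 12, 14, 14]
6 → replaces 8 → [5, 6, 10, 11, 12, 14, 14]
7 → replaces 10 → [5, 6, 7, 11, 12, 14, 14]
Seven tails, so the longest non-decreasing subsequence has length 7 (e.g. 6, 9, 11, 11, 12, 14, 14).

7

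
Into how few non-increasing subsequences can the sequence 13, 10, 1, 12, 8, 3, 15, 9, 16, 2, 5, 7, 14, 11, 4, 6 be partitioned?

The minimum number of non-increasing subsequences covering a sequence equals the length of its longest strictly increasing subsequence.
LIS length is 5 (e.g. 1, 3, 5, 7, 14), so 5 piles are needed.

5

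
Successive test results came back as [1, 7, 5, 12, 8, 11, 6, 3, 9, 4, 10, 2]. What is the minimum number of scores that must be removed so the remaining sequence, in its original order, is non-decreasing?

Fewest deletions = n − (longest non-decreasing subsequence).
i:      1  2  3  4  5  6  7  8  9 10 11 12
a[i]:   1  7  5 12  8 11  6  3  9  4 10  2
dp:     1  2  2  3  3  4  3  2  4  3  5  2
max dp = 5, so deletions = 12 − 5 = 7.

7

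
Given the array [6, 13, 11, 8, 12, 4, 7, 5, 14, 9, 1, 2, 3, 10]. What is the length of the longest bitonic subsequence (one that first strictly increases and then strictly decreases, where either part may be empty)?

inc[i] = longest strictly increasing subsequence ending at i; dec[i] = longest strictly decreasing subsequence starting at i:
i:      1  2  3  4  5  6  7  8  9 10 11 12 13 14
a[i]:   6 13 11  8 12  4  7  5 14  9  1  2  3 10
inc:    1  2  2  2  3  1  2  2  4  3  1  2  3  4
dec:    3  6  5  4  4  2  3  2  3  2  1  1  1  1
Best peak at i=2 (value 13): inc=2, dec=6, length 2+6−1 = 7.

7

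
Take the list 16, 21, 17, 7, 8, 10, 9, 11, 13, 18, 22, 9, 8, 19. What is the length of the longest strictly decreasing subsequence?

5

Negate each value so 'decreasing' becomes 'increasing', then run patience tails on the negated sequence:
-16 → extends → [-16]
-21 → replaces -16 → [-21]
-17 → extends → [-21, -17]
-7 → extends → [-21, -17, -7]
-8 → replaces -7 → [-21, -17, -8]
-10 → replaces -8 → [-21, -17, -10]
-9 → extends → [-21, -17, -10, -9]
-11 → replaces -10 → [-21, -17, -11, -9]
-13 → replaces -11 → [-21, -17, -13, -9]
-18 → replaces -17 → [-21, -18, -13, -9]
-22 → replaces -21 → [-22, -18, -13, -9]
-9 → already a tail → [-22, -18, -13, -9]
-8 → extends → [-22, -18, -13, -9, -8]
-19 → replaces -18 → [-22, -19, -13, -9, -8]
Five tails, so the longest strictly decreasing subsequence of the original has length 5.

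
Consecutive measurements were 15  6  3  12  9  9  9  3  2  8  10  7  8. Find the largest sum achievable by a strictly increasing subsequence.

25

Let S[i] be the best sum of a strictly increasing subsequence ending at i:
i:      1  2  3  4  5  6  7  8  9 10 11 12 13
a[i]:  15  6  3 12  9  9  9  3  2  8 10  7  8
S:     15  6  3 18 15 15 15  3  2 14 25 13 21
Maximum is 25 (e.g. 6 + 9 + 10).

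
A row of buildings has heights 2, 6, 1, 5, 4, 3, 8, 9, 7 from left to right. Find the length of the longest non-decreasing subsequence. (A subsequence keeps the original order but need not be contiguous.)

Track the smallest tail for each achievable length (allowing ties):
2 → extends → [2]
6 → extends → [2, 6]
1 → replaces 2 → [1, 6]
5 → replaces 6 → [1, 5]
4 → replaces 5 → [1, 4]
3 → replaces 4 → [1, 3]
8 → extends → [1, 3, 8]
9 → extends → [1, 3, 8, 9]
7 → replaces 8 → [1, 3, 7, 9]
Four tails, so the longest non-decreasing subsequence has length 4 (e.g. 2, 6, 8, 9).

4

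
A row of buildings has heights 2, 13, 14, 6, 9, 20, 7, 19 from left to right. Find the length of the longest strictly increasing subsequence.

Track the smallest tail for each achievable length (strict):
2 → extends → [2]
13 → extends → [2, 13]
14 → extends → [2, 13, 14]
6 → replaces 13 → [2, 6, 14]
9 → replaces 14 → [2, 6, 9]
20 → extends → [2, 6, 9, 20]
7 → replaces 9 → [2, 6, 7, 20]
19 → replaces 20 → [2, 6, 7, 19]
Four tails, so the longest strictly increasing subsequence has length 4 (e.g. 2, 13, 14, 20).

4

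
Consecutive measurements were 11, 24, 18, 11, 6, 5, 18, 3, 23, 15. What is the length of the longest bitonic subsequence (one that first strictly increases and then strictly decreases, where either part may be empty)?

inc[i] = longest strictly increasing subsequence ending at i; dec[i] = longest strictly decreasing subsequence starting at i:
i:      1  2  3  4  5  6  7  8  9 10
a[i]:  11 24 18 11  6  5 18  3 23 15
inc:    1  2  2  1  1  1  2  1  3  2
dec:    4  6  5  4  3  2  2  1  2  1
Best peak at i=2 (value 24): inc=2, dec=6, length 2+6−1 = 7.

7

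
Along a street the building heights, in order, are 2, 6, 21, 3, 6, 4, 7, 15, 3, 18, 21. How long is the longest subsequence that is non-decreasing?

7

Let dp[i] be the length of the longest such subsequence ending at index i:
i:      1  2  3  4  5  6  7  8  9 10 11
a[i]:   2  6 21  3  6  4  7 15  3 18 21
dp:     1  2  3  2  3  3  4  5  3  6  7
Maximum dp value is 7.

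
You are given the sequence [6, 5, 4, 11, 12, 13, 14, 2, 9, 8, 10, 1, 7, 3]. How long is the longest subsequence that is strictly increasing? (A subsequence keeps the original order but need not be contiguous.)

5

Track the smallest tail for each achievable length (strict):
6 → extends → [6]
5 → replaces 6 → [5]
4 → replaces 5 → [4]
11 → extends → [4, 11]
12 → extends → [4, 11, 12]
13 → extends → [4, 11, 12, 13]
14 → extends → [4, 11, 12, 13, 14]
2 → replaces 4 → [2, 11, 12, 13, 14]
9 → replaces 11 → [2, 9, 12, 13, 14]
8 → replaces 9 → [2, 8, 12, 13, 14]
10 → replaces 12 → [2, 8, 10, 13, 14]
1 → replaces 2 → [1, 8, 10, 13, 14]
7 → replaces 8 → [1, 7, 10, 13, 14]
3 → replaces 7 → [1, 3, 10, 13, 14]
Five tails, so the longest strictly increasing subsequence has length 5 (e.g. 6, 11, 12, 13, 14).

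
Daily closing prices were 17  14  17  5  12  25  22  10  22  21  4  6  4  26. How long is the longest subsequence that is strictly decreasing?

6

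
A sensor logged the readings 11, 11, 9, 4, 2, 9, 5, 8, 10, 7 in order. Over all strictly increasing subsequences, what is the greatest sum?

Let S[i] be the best sum of a strictly increasing subsequence ending at i:
i:      1  2  3  4  5  6  7  8  9 10
a[i]:  11 11  9  4  2  9  5  8 10  7
S:     11 11  9  4  2 13  9 17 27 16
Maximum is 27 (e.g. 4 + 5 + 8 + 10).

27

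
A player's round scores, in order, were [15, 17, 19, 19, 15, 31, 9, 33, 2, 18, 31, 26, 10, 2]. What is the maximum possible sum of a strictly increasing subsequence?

Let S[i] be the best sum of a strictly increasing subsequence ending at i:
i:       1   2   3   4   5   6   7   8   9  10  11  12  13  14
a[i]:   15  17  19  19  15  31   9  33   2  18  31  26  10   2
S:      15  32  51  51  15  82   9 115   2  50  82  77  19   2
Maximum is 115 (e.g. 15 + 17 + 19 + 31 + 33).

115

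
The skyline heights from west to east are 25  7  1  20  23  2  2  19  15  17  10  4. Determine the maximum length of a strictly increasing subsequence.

4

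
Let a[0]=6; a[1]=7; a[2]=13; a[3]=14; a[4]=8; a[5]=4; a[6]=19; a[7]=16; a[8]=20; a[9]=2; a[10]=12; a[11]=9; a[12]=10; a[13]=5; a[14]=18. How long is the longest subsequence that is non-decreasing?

6

Track the smallest tail for each achievable length (allowing ties):
6 → extends → [6]
7 → extends → [6, 7]
13 → extends → [6, 7, 13]
14 → extends → [6, 7, 13, 14]
8 → replaces 13 → [6, 7, 8, 14]
4 → replaces 6 → [4, 7, 8, 14]
19 → extends → [4, 7, 8, 14, 19]
16 → replaces 19 → [4, 7, 8, 14, 16]
20 → extends → [4, 7, 8, 14, 16, 20]
2 → replaces 4 → [2, 7, 8, 14, 16, 20]
12 → replaces 14 → [2, 7, 8, 12, 16, 20]
9 → replaces 12 → [2, 7, 8, 9, 16, 20]
10 → replaces 16 → [2, 7, 8, 9, 10, 20]
5 → replaces 7 → [2, 5, 8, 9, 10, 20]
18 → replaces 20 → [2, 5, 8, 9, 10, 18]
Six tails, so the longest non-decreasing subsequence has length 6 (e.g. 6, 7, 13, 14, 19, 20).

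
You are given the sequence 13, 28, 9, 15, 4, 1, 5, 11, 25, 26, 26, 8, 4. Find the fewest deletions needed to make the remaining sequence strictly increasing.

Fewest deletions = n − (longest strictly increasing subsequence).
i:      1  2  3  4  5  6  7  8  9 10 11 12 13
a[i]:  13 28  9 15  4  1  5 11 25 26 26  8  4
dp:     1  2  1  2  1  1  2  3  4  5  5  3  2
max dp = 5, so deletions = 13 − 5 = 8.

8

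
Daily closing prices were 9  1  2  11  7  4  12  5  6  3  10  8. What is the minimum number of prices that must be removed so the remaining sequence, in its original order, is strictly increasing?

Fewest deletions = n − (longest strictly increasing subsequence).
Patience tails:
9 → extends → [9]
1 → replaces 9 → [1]
2 → extends → [1, 2]
11 → extends → [1, 2, 11]
7 → replaces 11 → [1, 2, 7]
4 → replaces 7 → [1, 2, 4]
12 → extends → [1, 2, 4, 12]
5 → replaces 12 → [1, 2, 4, 5]
6 → extends → [1, 2, 4, 5, 6]
3 → replaces 4 → [1, 2, 3, 5, 6]
10 → extends → [1, 2, 3, 5, 6, 10]
8 → replaces 10 → [1, 2, 3, 5, 6, 8]
Longest strictly increasing subsequence has length 6, so deletions = 12 − 6 = 6.

6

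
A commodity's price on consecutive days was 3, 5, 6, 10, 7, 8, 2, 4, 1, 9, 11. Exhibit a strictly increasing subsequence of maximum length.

3, 5, 6, 7, 8, 9, 11

Patience tails give the LIS length; then backtrack through the dp parents:
3 → extends → [3]
5 → extends → [3, 5]
6 → extends → [3, 5, 6]
10 → extends → [3, 5, 6, 10]
7 → replaces 10 → [3, 5, 6, 7]
8 → extends → [3, 5, 6, 7, 8]
2 → replaces 3 → [2, 5, 6, 7, 8]
4 → replaces 5 → [2, 4, 6, 7, 8]
1 → replaces 2 → [1, 4, 6, 7, 8]
9 → extends → [1, 4, 6, 7, 8, 9]
11 → extends → [1, 4, 6, 7, 8, 9, 11]
Length 7; one witness is 3, 5, 6, 7, 8, 9, 11.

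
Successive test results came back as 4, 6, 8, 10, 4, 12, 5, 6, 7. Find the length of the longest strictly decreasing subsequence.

Negate each value so 'decreasing' becomes 'increasing', then run patience tails on the negated sequence:
-4 → extends → [-4]
-6 → replaces -4 → [-6]
-8 → replaces -6 → [-8]
-10 → replaces -8 → [-10]
-4 → extends → [-10, -4]
-12 → replaces -10 → [-12, -4]
-5 → replaces -4 → [-12, -5]
-6 → replaces -5 → [-12, -6]
-7 → replaces -6 → [-12, -7]
Two tails, so the longest strictly decreasing subsequence of the original has length 2.

2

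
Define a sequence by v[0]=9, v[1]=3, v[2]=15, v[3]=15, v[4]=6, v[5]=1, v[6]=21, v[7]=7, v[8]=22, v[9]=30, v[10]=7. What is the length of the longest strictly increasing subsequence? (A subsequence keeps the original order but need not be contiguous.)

Track the smallest tail for each achievable length (strict):
9 → extends → [9]
3 → replaces 9 → [3]
15 → extends → [3, 15]
15 → already a tail → [3, 15]
6 → replaces 15 → [3, 6]
1 → replaces 3 → [1, 6]
21 → extends → [1, 6, 21]
7 → replaces 21 → [1, 6, 7]
22 → extends → [1, 6, 7, 22]
30 → extends → [1, 6, 7, 22, 30]
7 → already a tail → [1, 6, 7, 22, 30]
Five tails, so the longest strictly increasing subsequence has length 5 (e.g. 9, 15, 21, 22, 30).

5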